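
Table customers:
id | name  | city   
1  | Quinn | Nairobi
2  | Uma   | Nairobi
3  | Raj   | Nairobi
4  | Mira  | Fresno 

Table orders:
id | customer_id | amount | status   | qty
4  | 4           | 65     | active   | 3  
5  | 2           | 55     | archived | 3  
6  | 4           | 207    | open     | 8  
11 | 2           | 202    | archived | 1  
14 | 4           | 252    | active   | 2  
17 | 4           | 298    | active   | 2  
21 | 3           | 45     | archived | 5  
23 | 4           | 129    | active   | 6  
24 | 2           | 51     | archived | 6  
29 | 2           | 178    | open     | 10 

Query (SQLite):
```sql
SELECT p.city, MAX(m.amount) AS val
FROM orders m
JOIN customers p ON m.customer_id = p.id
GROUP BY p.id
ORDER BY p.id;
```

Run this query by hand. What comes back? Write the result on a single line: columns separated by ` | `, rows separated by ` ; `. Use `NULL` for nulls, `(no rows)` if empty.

Join each orders row to its customers via customer_id.
Group joined rows by customers.id; compute MAX(m.amount) per group.
  2: ids {5, 11, 24, 29} → MAX(m.amount)=202
  3: ids {21} → MAX(m.amount)=45
  4: ids {4, 6, 14, 17, 23} → MAX(m.amount)=298

Nairobi | 202 ; Nairobi | 45 ; Fresno | 298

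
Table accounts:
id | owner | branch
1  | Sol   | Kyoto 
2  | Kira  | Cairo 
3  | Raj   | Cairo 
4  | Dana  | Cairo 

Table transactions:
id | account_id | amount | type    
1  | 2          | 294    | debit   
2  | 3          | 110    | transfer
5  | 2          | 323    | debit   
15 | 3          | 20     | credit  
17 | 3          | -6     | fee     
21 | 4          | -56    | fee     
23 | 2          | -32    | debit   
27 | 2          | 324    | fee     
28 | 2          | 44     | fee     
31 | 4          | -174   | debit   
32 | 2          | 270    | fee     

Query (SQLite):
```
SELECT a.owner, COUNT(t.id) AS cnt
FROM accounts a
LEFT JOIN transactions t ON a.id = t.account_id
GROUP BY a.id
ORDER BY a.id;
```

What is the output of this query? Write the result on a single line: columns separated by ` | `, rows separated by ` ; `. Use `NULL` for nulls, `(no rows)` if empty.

Sol | 0 ; Kira | 6 ; Raj | 3 ; Dana | 2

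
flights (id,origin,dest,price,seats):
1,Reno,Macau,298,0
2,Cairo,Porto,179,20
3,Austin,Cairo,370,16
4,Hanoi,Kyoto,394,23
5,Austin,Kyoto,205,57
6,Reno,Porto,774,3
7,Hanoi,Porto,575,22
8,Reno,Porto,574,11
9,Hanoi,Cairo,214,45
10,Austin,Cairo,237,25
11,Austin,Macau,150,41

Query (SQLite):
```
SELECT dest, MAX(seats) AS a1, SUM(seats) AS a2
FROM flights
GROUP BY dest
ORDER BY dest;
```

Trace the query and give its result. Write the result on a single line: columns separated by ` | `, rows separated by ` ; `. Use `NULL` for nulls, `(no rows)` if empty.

Group flights by dest.
Per group compute: MAX(seats), SUM(seats).
  Cairo: ids {3, 9, 10} → MAX(seats)=45, SUM(seats)=86
  Kyoto: ids {4, 5} → MAX(seats)=57, SUM(seats)=80
  Macau: ids {1, 11} → MAX(seats)=41, SUM(seats)=41
  Porto: ids {2, 6, 7, 8} → MAX(seats)=22, SUM(seats)=56

Cairo | 45 | 86 ; Kyoto | 57 | 80 ; Macau | 41 | 41 ; Porto | 22 | 56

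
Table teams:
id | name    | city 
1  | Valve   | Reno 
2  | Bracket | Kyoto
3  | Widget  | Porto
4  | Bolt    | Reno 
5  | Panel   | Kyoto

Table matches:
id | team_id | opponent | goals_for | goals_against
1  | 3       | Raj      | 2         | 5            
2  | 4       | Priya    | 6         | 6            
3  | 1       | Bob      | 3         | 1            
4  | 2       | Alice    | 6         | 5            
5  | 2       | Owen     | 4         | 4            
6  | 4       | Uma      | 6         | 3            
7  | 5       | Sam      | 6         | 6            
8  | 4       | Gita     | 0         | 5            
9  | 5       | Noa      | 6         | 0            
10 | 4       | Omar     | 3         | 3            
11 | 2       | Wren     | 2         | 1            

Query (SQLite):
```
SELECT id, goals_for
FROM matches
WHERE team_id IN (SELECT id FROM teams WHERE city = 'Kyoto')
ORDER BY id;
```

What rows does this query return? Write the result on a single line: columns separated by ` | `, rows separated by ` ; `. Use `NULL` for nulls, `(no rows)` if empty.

4 | 6 ; 5 | 4 ; 7 | 6 ; 9 | 6 ; 11 | 2

Inner query: teams.id where city = 'Kyoto'.
Outer: keep matches rows whose team_id is in that set.
Inner query → {2, 5}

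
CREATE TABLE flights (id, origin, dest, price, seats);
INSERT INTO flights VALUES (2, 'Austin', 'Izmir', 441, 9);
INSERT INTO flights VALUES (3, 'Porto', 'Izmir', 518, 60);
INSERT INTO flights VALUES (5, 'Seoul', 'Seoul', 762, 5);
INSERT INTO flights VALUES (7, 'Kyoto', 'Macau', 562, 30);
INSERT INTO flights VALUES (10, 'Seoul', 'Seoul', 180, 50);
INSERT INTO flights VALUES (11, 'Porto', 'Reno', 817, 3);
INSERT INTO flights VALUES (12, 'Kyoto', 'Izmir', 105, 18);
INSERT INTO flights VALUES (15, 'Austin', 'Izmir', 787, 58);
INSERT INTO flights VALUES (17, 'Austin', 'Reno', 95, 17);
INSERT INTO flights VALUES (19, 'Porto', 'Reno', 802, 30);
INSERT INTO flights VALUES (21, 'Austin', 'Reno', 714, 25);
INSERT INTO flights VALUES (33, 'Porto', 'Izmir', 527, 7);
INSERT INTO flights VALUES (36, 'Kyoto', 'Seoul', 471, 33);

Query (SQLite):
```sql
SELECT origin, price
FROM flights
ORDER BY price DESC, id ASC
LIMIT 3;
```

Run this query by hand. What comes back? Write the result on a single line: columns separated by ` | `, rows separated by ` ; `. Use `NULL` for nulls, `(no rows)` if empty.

Porto | 817 ; Porto | 802 ; Austin | 787

Sort by price desc, tiebreak id asc: (817, id=11), (802, id=19), (787, id=15), (762, id=5), (714, id=21), (562, id=7) …. Take first 3.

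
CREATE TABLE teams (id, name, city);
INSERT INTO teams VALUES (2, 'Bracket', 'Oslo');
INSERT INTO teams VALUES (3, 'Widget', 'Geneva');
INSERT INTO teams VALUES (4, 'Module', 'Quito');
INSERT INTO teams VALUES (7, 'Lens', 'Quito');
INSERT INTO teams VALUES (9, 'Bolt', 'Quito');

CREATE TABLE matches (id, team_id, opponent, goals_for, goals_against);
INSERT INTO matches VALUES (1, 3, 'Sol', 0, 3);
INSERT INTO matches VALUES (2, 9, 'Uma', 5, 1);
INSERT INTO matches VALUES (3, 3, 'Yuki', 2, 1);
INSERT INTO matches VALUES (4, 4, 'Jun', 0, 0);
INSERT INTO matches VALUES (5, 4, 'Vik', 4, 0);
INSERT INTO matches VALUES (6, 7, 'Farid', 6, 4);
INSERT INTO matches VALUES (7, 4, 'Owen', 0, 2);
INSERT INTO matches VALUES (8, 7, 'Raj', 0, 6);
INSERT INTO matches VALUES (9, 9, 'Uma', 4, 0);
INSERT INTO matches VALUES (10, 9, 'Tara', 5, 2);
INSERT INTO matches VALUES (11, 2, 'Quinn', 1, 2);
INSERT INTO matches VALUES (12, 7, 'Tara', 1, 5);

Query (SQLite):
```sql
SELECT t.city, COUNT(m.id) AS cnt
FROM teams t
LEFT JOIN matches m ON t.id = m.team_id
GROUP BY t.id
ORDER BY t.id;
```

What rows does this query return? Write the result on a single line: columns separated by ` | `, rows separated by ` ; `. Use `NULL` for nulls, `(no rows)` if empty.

Oslo | 1 ; Geneva | 2 ; Quito | 3 ; Quito | 3 ; Quito | 3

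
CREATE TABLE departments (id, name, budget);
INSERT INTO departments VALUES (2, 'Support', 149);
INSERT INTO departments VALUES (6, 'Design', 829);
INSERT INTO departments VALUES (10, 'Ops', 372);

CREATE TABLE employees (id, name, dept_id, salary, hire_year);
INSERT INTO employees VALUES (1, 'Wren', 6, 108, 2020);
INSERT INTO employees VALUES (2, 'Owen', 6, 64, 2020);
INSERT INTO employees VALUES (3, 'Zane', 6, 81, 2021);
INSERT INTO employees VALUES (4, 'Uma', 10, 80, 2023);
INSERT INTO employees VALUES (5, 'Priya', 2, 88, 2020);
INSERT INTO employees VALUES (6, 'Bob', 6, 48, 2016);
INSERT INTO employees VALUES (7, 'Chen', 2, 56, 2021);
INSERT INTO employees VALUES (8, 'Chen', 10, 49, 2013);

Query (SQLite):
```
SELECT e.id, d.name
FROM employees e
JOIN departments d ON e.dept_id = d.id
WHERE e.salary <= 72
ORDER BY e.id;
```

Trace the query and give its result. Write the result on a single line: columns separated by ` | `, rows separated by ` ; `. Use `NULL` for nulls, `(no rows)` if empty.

2 | Design ; 6 | Design ; 7 | Support ; 8 | Ops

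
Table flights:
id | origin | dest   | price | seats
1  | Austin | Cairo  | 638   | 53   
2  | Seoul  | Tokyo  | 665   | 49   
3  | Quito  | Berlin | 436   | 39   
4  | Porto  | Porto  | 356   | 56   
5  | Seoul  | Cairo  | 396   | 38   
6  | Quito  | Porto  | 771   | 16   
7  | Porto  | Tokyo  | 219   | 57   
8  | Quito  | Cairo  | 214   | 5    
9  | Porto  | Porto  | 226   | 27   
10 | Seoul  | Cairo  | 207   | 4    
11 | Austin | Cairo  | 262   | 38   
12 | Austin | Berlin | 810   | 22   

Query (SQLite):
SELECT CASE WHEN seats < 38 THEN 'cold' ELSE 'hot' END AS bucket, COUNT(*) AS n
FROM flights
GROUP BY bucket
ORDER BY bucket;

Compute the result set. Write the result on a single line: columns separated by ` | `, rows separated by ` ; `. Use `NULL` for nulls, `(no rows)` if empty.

Bucket rows by seats < 38 → 'cold' else 'hot'; count each bucket.

cold | 5 ; hot | 7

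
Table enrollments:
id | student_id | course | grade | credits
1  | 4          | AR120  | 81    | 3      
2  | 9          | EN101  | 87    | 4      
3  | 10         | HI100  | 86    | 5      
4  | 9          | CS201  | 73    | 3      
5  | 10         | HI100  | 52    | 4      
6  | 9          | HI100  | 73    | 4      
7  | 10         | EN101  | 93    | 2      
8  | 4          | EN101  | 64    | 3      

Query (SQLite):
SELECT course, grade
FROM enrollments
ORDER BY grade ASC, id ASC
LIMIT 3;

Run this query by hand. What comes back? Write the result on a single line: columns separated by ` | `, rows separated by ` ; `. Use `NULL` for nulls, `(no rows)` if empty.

HI100 | 52 ; EN101 | 64 ; CS201 | 73

Sort by grade asc, tiebreak id asc: (52, id=5), (64, id=8), (73, id=4), (73, id=6), (81, id=1), (86, id=3) …. Take first 3.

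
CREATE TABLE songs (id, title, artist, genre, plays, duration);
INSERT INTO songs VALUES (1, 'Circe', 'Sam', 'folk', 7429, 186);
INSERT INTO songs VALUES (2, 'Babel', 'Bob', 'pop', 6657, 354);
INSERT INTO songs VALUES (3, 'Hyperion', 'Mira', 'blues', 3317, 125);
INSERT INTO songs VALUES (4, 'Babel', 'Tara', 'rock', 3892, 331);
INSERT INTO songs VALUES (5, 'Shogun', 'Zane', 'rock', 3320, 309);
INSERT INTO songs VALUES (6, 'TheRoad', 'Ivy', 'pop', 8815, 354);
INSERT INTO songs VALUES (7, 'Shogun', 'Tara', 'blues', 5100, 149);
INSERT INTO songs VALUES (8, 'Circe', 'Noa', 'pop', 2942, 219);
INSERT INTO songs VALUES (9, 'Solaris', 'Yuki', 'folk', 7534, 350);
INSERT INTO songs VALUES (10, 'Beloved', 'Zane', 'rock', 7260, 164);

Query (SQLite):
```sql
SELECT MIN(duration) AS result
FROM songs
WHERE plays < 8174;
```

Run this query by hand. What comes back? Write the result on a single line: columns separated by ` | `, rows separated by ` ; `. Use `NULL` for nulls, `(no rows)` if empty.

125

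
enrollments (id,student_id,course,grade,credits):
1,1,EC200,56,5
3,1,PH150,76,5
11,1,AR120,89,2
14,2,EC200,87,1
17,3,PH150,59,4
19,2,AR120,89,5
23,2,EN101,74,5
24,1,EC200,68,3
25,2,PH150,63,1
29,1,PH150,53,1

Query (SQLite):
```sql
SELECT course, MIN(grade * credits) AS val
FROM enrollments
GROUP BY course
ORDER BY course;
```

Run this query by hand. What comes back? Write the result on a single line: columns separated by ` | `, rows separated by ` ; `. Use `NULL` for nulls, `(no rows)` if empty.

AR120 | 178 ; EC200 | 87 ; EN101 | 370 ; PH150 | 53

For each row compute grade * credits.
Group by course; take MIN of the expression per group.
  AR120: ids {11, 19} → MIN(grade * credits)=178
  EC200: ids {1, 14, 24} → MIN(grade * credits)=87
  EN101: ids {23} → MIN(grade * credits)=370
  PH150: ids {3, 17, 25, 29} → MIN(grade * credits)=53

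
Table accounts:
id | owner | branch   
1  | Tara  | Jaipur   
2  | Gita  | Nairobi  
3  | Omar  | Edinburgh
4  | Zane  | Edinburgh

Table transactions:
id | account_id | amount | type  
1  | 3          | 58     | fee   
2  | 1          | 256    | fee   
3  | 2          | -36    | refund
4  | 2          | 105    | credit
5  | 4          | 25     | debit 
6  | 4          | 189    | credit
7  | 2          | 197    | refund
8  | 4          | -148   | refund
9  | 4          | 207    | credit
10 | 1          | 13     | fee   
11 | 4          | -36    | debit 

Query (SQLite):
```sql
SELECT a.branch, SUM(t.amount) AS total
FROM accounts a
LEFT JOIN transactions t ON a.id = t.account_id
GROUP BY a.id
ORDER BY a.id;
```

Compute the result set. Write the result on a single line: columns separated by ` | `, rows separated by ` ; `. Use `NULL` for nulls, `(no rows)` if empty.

LEFT JOIN keeps every accounts row; unmatched ones get NULL for transactions columns.
Group by accounts.id and compute SUM(t.amount). SUM over an all-NULL group is NULL.
  1: ids {2, 10} → SUM(t.amount)=269
  2: ids {3, 4, 7} → SUM(t.amount)=266
  3: ids {1} → SUM(t.amount)=58
  4: ids {5, 6, 8, 9, 11} → SUM(t.amount)=237

Jaipur | 269 ; Nairobi | 266 ; Edinburgh | 58 ; Edinburgh | 237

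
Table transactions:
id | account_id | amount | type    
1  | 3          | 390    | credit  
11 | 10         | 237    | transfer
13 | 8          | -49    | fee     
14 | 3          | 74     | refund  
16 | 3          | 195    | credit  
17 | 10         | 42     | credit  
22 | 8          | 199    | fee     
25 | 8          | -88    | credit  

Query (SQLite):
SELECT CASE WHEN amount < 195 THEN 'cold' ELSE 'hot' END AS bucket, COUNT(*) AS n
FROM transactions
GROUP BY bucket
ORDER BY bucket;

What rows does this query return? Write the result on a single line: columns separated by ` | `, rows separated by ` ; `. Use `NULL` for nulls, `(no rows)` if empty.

cold | 4 ; hot | 4

Bucket rows by amount < 195 → 'cold' else 'hot'; count each bucket.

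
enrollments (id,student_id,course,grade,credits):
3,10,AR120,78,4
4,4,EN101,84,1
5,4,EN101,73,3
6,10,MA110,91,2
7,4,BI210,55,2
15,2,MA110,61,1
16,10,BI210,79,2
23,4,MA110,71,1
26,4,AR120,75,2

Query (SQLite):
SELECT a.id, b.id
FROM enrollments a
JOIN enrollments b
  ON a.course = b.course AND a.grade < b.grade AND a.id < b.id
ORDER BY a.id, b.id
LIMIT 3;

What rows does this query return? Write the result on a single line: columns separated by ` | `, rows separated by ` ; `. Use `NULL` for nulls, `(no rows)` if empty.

7 | 16 ; 15 | 23

Pairs (a,b) with same course, a.grade < b.grade, a.id < b.id.
course groups: AR120:{3,26} BI210:{7,16} EN101:{4,5} MA110:{6,15,23}
Ordered by (a.id, b.id); first 3.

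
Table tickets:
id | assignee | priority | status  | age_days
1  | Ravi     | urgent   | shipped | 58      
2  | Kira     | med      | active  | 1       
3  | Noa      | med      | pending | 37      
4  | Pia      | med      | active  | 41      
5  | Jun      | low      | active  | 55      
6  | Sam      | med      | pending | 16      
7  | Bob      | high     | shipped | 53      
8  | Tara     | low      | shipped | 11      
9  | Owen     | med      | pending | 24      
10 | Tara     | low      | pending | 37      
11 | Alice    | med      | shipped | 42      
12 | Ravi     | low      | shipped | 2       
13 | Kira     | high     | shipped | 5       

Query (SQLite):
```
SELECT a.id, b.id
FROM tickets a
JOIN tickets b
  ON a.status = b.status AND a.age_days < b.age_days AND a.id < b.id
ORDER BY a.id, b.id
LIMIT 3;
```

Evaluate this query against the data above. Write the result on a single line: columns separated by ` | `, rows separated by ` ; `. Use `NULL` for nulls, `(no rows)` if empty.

Pairs (a,b) with same status, a.age_days < b.age_days, a.id < b.id.
status groups: active:{2,4,5} pending:{3,6,9,10} shipped:{1,7,8,11,12,13}
Ordered by (a.id, b.id); first 3.

2 | 4 ; 2 | 5 ; 4 | 5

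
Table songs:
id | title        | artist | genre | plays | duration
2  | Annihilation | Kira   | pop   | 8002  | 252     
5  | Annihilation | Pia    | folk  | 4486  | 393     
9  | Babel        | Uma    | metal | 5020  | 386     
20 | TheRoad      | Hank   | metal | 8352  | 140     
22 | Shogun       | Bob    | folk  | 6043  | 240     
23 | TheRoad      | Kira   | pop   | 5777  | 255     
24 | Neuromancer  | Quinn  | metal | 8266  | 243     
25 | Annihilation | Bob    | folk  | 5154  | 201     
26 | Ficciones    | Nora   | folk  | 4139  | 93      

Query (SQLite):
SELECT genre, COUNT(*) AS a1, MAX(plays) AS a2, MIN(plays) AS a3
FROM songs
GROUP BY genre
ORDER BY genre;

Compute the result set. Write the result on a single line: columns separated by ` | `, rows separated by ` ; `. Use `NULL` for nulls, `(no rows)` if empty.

folk | 4 | 6043 | 4139 ; metal | 3 | 8352 | 5020 ; pop | 2 | 8002 | 5777

Group songs by genre.
Per group compute: COUNT(*), MAX(plays), MIN(plays).
  folk: ids {5, 22, 25, 26} → COUNT(*)=4, MAX(plays)=6043, MIN(plays)=4139
  metal: ids {9, 20, 24} → COUNT(*)=3, MAX(plays)=8352, MIN(plays)=5020
  pop: ids {2, 23} → COUNT(*)=2, MAX(plays)=8002, MIN(plays)=5777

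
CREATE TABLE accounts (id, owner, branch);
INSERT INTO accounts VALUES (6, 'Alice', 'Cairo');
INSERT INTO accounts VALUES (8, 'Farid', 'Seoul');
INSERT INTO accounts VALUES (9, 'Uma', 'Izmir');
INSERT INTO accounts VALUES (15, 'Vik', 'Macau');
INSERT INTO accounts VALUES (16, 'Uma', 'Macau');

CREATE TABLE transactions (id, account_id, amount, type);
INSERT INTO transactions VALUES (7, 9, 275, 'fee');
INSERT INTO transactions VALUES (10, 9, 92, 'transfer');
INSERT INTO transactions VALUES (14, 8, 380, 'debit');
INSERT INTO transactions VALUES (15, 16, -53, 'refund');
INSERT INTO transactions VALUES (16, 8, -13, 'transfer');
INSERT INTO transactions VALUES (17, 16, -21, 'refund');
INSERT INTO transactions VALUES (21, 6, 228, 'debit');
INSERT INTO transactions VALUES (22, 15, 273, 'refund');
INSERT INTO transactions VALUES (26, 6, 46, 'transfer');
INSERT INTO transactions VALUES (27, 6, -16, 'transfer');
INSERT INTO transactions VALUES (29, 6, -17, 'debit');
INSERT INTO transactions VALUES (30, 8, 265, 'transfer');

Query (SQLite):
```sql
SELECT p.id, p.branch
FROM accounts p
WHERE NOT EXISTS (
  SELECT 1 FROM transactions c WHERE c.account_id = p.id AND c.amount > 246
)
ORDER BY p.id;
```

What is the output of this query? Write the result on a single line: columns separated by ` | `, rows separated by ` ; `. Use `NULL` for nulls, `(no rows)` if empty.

6 | Cairo ; 16 | Macau

For each accounts row, check whether any transactions with matching account_id has amount > 246.
Keep rows where that is false.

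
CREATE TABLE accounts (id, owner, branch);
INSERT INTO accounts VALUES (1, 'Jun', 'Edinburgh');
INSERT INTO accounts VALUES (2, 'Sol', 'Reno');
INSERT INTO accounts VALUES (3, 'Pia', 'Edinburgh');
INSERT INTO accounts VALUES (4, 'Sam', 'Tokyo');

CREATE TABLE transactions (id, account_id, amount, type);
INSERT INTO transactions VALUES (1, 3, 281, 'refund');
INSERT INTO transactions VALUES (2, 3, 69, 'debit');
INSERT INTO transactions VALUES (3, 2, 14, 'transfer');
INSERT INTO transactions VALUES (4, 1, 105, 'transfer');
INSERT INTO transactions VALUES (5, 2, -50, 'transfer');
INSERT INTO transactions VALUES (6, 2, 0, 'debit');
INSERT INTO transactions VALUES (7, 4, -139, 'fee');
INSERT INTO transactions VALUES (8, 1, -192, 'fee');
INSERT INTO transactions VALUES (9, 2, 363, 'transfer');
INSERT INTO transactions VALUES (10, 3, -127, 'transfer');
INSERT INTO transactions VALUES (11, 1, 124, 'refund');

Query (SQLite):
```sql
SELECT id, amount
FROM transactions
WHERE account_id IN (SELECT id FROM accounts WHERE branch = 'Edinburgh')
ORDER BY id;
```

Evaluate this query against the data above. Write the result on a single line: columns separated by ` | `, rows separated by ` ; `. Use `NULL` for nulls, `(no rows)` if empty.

Inner query: accounts.id where branch = 'Edinburgh'.
Outer: keep transactions rows whose account_id is in that set.
Inner query → {1, 3}

1 | 281 ; 2 | 69 ; 4 | 105 ; 8 | -192 ; 10 | -127 ; 11 | 124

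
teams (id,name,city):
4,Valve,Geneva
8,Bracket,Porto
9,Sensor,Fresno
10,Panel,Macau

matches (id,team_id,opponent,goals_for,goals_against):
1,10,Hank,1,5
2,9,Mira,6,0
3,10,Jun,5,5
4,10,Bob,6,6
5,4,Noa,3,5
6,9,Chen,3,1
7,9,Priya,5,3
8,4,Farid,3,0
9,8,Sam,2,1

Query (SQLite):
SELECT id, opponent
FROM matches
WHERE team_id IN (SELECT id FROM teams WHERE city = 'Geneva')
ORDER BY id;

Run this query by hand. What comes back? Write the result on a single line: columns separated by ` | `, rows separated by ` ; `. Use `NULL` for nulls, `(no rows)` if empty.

Inner query: teams.id where city = 'Geneva'.
Outer: keep matches rows whose team_id is in that set.
Inner query → {4}

5 | Noa ; 8 | Farid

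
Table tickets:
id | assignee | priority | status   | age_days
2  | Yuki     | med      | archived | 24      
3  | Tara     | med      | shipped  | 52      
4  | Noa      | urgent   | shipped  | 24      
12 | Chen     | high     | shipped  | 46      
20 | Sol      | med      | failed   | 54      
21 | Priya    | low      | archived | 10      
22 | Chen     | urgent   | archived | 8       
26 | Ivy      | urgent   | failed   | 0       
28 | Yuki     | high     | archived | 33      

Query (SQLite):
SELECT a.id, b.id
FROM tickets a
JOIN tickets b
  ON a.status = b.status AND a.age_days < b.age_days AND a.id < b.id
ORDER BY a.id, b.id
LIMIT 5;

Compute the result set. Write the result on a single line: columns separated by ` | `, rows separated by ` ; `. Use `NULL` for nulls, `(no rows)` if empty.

2 | 28 ; 4 | 12 ; 21 | 28 ; 22 | 28

Pairs (a,b) with same status, a.age_days < b.age_days, a.id < b.id.
status groups: archived:{2,21,22,28} failed:{20,26} shipped:{3,4,12}
Ordered by (a.id, b.id); first 5.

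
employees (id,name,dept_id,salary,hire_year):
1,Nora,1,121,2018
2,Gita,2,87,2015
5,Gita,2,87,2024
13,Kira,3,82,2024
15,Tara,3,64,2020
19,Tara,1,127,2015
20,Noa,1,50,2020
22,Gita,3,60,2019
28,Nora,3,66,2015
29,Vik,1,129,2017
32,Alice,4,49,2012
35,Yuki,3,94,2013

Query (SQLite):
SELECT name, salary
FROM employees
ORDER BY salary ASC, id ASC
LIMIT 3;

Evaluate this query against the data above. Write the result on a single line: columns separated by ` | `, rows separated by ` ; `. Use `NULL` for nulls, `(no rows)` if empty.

Alice | 49 ; Noa | 50 ; Gita | 60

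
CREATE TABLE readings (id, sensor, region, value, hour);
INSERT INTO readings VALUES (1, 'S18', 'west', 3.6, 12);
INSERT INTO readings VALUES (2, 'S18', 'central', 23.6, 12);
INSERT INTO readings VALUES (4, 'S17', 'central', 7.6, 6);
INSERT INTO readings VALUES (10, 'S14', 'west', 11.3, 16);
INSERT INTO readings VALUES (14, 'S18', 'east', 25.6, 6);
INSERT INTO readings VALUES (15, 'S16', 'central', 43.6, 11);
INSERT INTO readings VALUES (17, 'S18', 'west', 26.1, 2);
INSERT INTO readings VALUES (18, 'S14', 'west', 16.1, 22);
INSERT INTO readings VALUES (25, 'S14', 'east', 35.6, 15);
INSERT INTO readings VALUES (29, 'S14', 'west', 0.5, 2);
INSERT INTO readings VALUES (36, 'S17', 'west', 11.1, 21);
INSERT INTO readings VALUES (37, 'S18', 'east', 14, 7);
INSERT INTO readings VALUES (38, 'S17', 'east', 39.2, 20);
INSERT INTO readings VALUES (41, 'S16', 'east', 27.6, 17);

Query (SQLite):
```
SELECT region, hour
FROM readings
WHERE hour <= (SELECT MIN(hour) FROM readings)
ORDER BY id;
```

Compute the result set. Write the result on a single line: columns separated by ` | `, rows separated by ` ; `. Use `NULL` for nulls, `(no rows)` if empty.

Scalar subquery: MIN(hour) over all readings rows = 2.
Keep rows where hour <= that value.

west | 2 ; west | 2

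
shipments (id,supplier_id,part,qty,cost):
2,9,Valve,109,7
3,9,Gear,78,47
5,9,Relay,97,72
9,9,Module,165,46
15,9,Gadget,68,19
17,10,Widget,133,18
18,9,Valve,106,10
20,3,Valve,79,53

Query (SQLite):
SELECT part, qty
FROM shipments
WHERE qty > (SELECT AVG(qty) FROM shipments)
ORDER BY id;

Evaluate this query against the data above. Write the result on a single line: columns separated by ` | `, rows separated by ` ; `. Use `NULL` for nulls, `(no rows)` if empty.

Valve | 109 ; Module | 165 ; Widget | 133 ; Valve | 106

Scalar subquery: AVG(qty) over all shipments rows = 104.375.
Keep rows where qty > that value.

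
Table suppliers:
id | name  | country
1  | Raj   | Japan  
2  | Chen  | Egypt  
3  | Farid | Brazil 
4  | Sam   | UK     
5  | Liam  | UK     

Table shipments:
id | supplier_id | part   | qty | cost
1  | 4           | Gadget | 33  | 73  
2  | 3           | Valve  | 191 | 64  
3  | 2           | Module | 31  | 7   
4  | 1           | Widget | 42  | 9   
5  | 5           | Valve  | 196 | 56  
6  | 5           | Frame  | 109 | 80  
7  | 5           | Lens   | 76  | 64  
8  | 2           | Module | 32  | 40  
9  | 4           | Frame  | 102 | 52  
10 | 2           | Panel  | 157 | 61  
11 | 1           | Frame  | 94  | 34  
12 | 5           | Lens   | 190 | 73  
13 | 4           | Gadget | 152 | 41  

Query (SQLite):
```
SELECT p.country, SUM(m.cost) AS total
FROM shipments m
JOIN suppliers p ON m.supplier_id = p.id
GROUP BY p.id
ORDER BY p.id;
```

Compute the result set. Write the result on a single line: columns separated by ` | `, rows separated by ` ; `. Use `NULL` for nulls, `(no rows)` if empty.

Japan | 43 ; Egypt | 108 ; Brazil | 64 ; UK | 166 ; UK | 273

Join each shipments row to its suppliers via supplier_id.
Group joined rows by suppliers.id; compute SUM(m.cost) per group.
  1: ids {4, 11} → SUM(m.cost)=43
  2: ids {3, 8, 10} → SUM(m.cost)=108
  3: ids {2} → SUM(m.cost)=64
  4: ids {1, 9, 13} → SUM(m.cost)=166
  5: ids {5, 6, 7, 12} → SUM(m.cost)=273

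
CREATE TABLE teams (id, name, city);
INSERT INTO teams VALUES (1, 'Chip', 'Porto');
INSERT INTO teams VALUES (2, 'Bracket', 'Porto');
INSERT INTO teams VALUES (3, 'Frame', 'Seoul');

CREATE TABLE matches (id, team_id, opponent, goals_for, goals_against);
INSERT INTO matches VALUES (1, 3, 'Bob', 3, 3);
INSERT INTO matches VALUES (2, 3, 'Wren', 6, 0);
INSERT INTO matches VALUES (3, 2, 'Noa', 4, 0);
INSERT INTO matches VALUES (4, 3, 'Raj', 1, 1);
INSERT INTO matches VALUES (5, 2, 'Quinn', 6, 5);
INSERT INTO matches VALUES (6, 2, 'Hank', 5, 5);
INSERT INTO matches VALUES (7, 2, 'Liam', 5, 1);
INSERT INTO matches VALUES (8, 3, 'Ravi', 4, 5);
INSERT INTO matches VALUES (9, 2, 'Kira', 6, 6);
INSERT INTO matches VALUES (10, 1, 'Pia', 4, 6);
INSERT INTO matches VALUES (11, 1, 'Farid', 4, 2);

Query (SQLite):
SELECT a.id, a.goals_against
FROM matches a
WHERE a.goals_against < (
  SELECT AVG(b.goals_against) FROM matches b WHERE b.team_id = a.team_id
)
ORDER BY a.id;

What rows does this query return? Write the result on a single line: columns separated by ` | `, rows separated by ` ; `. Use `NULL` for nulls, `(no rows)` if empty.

2 | 0 ; 3 | 0 ; 4 | 1 ; 7 | 1 ; 11 | 2

For each matches row a, compute AVG(goals_against) over rows sharing a.team_id.
Keep row a if a.goals_against < that per-group AVG.
  team_id=1: AVG(goals_against) = 4.0
  team_id=2: AVG(goals_against) = 3.4
  team_id=3: AVG(goals_against) = 2.25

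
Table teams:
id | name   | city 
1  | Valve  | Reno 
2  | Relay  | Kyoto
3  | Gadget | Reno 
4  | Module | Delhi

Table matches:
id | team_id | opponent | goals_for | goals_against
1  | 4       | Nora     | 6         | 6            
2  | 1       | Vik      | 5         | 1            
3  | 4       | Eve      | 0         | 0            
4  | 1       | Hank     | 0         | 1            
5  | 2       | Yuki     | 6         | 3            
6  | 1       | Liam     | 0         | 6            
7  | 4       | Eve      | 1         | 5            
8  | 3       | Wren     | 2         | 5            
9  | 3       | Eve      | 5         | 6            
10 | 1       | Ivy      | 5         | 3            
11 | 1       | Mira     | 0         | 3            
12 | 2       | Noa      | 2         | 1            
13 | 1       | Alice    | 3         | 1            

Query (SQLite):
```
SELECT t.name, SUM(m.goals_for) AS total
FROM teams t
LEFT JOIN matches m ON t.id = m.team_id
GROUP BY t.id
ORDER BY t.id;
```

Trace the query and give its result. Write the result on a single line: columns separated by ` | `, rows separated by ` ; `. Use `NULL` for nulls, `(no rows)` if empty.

LEFT JOIN keeps every teams row; unmatched ones get NULL for matches columns.
Group by teams.id and compute SUM(m.goals_for). SUM over an all-NULL group is NULL.
  1: ids {2, 4, 6, 10, 11, 13} → SUM(m.goals_for)=13
  2: ids {5, 12} → SUM(m.goals_for)=8
  3: ids {8, 9} → SUM(m.goals_for)=7
  4: ids {1, 3, 7} → SUM(m.goals_for)=7

Valve | 13 ; Relay | 8 ; Gadget | 7 ; Module | 7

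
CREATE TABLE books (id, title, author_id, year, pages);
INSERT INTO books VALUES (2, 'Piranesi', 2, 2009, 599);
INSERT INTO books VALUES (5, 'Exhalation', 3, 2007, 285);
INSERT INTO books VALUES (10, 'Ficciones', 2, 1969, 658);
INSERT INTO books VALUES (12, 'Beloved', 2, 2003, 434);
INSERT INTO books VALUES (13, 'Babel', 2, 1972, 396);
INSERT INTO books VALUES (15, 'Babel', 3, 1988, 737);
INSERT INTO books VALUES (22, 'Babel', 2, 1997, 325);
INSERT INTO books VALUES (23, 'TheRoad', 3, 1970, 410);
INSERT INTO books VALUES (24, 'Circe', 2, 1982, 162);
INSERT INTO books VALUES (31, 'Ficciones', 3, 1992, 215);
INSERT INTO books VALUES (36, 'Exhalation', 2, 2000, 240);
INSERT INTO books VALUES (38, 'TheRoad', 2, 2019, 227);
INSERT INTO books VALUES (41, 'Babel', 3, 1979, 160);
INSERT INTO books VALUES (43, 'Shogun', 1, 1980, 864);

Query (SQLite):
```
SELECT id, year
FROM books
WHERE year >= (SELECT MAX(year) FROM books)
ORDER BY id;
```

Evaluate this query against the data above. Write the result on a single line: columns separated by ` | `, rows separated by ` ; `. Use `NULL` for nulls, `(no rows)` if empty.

38 | 2019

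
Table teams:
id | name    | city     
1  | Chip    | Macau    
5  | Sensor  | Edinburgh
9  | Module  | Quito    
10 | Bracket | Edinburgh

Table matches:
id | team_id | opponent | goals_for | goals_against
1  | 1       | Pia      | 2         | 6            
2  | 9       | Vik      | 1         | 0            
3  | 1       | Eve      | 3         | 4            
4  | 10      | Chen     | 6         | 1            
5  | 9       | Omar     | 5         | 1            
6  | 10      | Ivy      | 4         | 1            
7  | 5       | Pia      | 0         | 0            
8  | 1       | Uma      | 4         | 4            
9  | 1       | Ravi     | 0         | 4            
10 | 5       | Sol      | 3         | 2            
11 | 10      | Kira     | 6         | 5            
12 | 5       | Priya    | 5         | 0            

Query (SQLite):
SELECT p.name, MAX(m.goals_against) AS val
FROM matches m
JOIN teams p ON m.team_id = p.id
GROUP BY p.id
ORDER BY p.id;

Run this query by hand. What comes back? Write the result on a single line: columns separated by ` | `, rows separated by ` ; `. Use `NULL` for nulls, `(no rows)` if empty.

Join each matches row to its teams via team_id.
Group joined rows by teams.id; compute MAX(m.goals_against) per group.
  1: ids {1, 3, 8, 9} → MAX(m.goals_against)=6
  5: ids {7, 10, 12} → MAX(m.goals_against)=2
  9: ids {2, 5} → MAX(m.goals_against)=1
  10: ids {4, 6, 11} → MAX(m.goals_against)=5

Chip | 6 ; Sensor | 2 ; Module | 1 ; Bracket | 5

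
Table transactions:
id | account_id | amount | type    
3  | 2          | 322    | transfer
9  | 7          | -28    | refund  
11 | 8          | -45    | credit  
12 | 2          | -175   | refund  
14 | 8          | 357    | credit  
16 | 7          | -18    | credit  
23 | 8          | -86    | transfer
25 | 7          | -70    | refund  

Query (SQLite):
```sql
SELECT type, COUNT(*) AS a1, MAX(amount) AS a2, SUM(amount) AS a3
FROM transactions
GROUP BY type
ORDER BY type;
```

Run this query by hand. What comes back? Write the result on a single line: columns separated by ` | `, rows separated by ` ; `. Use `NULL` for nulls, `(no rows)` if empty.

Group transactions by type.
Per group compute: COUNT(*), MAX(amount), SUM(amount).
  credit: ids {11, 14, 16} → COUNT(*)=3, MAX(amount)=357, SUM(amount)=294
  refund: ids {9, 12, 25} → COUNT(*)=3, MAX(amount)=-28, SUM(amount)=-273
  transfer: ids {3, 23} → COUNT(*)=2, MAX(amount)=322, SUM(amount)=236

credit | 3 | 357 | 294 ; refund | 3 | -28 | -273 ; transfer | 2 | 322 | 236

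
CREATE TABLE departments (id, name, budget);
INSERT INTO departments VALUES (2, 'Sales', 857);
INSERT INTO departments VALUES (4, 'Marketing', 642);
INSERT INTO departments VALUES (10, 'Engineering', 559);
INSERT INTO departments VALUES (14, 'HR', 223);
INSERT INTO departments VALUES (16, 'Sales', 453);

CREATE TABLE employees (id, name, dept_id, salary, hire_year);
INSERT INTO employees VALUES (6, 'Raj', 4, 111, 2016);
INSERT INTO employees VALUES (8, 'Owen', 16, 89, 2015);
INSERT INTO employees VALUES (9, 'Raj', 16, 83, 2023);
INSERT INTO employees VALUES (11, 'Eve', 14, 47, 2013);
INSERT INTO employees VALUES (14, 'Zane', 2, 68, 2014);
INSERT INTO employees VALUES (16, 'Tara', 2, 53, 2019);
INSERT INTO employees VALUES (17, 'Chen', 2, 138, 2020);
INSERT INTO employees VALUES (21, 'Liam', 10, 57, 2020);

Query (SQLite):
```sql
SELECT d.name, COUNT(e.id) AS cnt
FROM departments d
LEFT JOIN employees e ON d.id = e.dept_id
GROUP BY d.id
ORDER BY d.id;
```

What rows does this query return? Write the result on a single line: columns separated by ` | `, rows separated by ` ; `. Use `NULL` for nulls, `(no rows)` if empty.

Sales | 3 ; Marketing | 1 ; Engineering | 1 ; HR | 1 ; Sales | 2

LEFT JOIN keeps every departments row; unmatched ones get NULL for employees columns.
Group by departments.id and compute COUNT(e.id). COUNT(col) of an all-NULL group is 0.
  2: ids {14, 16, 17} → COUNT(e.id)=3
  4: ids {6} → COUNT(e.id)=1
  10: ids {21} → COUNT(e.id)=1
  14: ids {11} → COUNT(e.id)=1
  16: ids {8, 9} → COUNT(e.id)=2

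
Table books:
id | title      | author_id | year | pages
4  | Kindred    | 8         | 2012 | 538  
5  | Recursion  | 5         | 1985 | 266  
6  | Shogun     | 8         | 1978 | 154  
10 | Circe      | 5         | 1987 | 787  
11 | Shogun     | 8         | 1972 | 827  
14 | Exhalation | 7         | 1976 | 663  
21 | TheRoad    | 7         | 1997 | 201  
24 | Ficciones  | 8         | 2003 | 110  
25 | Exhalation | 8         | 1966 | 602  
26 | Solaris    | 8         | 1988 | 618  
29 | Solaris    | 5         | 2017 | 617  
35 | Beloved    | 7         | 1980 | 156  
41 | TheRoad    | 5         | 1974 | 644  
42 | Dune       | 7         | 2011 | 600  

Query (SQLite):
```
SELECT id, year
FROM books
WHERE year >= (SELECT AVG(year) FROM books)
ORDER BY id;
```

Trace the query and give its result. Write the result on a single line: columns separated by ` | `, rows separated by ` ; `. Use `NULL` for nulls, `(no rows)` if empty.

4 | 2012 ; 21 | 1997 ; 24 | 2003 ; 29 | 2017 ; 42 | 2011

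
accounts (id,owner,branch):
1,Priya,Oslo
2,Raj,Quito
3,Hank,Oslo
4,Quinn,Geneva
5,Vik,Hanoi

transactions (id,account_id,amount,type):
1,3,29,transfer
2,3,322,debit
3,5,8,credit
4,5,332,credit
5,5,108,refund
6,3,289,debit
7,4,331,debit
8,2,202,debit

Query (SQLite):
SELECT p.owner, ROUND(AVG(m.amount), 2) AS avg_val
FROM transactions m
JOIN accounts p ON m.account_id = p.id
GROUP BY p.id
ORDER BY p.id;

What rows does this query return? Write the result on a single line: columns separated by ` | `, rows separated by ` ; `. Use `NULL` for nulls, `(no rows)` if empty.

Join each transactions row to its accounts via account_id.
Group joined rows by accounts.id; compute ROUND(AVG(m.amount), 2) per group.
  2: ids {8} → ROUND(AVG(m.amount), 2)=202
  3: ids {1, 2, 6} → ROUND(AVG(m.amount), 2)=213.33
  4: ids {7} → ROUND(AVG(m.amount), 2)=331
  5: ids {3, 4, 5} → ROUND(AVG(m.amount), 2)=149.33

Raj | 202 ; Hank | 213.33 ; Quinn | 331 ; Vik | 149.33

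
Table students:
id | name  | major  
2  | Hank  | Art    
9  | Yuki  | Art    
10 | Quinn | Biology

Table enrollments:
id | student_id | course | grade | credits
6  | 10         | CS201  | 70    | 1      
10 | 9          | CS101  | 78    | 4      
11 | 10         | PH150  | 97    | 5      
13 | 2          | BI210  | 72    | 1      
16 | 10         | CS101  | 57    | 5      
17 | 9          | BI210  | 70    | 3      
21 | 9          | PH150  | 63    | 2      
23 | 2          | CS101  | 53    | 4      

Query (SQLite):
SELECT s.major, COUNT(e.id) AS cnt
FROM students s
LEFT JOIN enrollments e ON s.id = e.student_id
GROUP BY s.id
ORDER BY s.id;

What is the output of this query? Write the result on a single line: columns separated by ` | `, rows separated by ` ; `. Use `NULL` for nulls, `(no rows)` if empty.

LEFT JOIN keeps every students row; unmatched ones get NULL for enrollments columns.
Group by students.id and compute COUNT(e.id). COUNT(col) of an all-NULL group is 0.
  2: ids {13, 23} → COUNT(e.id)=2
  9: ids {10, 17, 21} → COUNT(e.id)=3
  10: ids {6, 11, 16} → COUNT(e.id)=3

Art | 2 ; Art | 3 ; Biology | 3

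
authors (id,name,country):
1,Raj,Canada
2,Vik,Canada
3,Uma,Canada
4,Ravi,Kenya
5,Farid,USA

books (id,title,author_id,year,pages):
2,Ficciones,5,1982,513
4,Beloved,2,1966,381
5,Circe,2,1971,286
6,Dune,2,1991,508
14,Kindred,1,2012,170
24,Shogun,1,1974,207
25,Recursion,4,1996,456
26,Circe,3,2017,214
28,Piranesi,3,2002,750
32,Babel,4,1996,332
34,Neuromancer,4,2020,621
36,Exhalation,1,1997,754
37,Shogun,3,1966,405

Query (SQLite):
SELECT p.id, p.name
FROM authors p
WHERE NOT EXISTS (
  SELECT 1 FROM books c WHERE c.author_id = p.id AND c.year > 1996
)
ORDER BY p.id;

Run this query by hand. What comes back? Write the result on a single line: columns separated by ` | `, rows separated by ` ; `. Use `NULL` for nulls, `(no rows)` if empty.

2 | Vik ; 5 | Farid

For each authors row, check whether any books with matching author_id has year > 1996.
Keep rows where that is false.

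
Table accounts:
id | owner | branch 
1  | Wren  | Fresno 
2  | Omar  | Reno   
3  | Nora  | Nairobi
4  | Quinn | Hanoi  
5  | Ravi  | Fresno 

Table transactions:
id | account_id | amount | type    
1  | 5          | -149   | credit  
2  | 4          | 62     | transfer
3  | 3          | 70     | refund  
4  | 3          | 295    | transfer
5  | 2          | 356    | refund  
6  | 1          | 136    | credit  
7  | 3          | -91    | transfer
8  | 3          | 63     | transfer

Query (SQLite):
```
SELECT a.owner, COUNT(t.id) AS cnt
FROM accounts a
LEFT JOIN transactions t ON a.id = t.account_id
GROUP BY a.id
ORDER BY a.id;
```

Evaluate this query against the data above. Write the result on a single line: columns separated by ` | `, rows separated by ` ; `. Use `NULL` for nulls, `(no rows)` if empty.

LEFT JOIN keeps every accounts row; unmatched ones get NULL for transactions columns.
Group by accounts.id and compute COUNT(t.id). COUNT(col) of an all-NULL group is 0.
  1: ids {6} → COUNT(t.id)=1
  2: ids {5} → COUNT(t.id)=1
  3: ids {3, 4, 7, 8} → COUNT(t.id)=4
  4: ids {2} → COUNT(t.id)=1
  5: ids {1} → COUNT(t.id)=1

Wren | 1 ; Omar | 1 ; Nora | 4 ; Quinn | 1 ; Ravi | 1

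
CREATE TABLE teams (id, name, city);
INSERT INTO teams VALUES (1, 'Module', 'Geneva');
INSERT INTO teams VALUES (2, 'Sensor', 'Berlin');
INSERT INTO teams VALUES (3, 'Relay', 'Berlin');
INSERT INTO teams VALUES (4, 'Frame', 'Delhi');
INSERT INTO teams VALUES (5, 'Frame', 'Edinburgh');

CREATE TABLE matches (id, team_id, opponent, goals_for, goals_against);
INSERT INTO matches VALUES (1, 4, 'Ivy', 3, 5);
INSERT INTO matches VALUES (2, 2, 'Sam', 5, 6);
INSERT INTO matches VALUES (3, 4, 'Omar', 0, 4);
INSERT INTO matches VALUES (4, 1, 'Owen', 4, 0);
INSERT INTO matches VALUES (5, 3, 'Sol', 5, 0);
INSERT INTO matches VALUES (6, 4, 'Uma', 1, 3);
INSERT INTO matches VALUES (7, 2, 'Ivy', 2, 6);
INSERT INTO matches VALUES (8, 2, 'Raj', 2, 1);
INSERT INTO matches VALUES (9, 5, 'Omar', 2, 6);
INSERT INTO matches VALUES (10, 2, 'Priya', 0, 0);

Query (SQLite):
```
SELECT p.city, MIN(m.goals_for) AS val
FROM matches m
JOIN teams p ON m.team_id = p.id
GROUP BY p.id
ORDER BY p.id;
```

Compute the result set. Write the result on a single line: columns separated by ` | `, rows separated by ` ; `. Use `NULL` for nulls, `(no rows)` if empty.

Join each matches row to its teams via team_id.
Group joined rows by teams.id; compute MIN(m.goals_for) per group.
  1: ids {4} → MIN(m.goals_for)=4
  2: ids {2, 7, 8, 10} → MIN(m.goals_for)=0
  3: ids {5} → MIN(m.goals_for)=5
  4: ids {1, 3, 6} → MIN(m.goals_for)=0
  5: ids {9} → MIN(m.goals_for)=2

Geneva | 4 ; Berlin | 0 ; Berlin | 5 ; Delhi | 0 ; Edinburgh | 2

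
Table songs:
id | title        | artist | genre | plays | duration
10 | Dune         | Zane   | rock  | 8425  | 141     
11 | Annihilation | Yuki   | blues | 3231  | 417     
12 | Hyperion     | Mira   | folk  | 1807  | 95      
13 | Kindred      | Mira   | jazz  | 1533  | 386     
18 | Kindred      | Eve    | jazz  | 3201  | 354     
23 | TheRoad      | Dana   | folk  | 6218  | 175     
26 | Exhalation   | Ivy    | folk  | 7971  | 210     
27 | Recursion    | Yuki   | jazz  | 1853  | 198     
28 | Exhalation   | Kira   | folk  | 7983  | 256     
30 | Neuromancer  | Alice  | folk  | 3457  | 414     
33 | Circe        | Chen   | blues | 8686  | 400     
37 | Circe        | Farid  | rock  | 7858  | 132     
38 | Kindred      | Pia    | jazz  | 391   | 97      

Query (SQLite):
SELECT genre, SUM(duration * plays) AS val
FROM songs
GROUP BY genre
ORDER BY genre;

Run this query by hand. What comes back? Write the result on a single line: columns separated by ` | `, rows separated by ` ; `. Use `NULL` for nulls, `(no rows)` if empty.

For each row compute duration * plays.
Group by genre; take SUM of the expression per group.
  blues: ids {11, 33} → SUM(duration * plays)=4821727
  folk: ids {12, 23, 26, 28, 30} → SUM(duration * plays)=6408571
  jazz: ids {13, 18, 27, 38} → SUM(duration * plays)=2129713
  rock: ids {10, 37} → SUM(duration * plays)=2225181

blues | 4821727 ; folk | 6408571 ; jazz | 2129713 ; rock | 2225181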